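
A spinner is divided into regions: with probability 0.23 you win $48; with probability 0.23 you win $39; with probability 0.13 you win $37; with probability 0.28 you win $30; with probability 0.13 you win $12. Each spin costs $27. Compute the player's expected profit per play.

E[payout] = 48·0.23 + 39·0.23 + 37·0.13 + 30·0.28 + 12·0.13
 = 11.04 + 8.97 + 4.81 + 8.4 + 1.56
 = 34.78
Net = 34.78 - 27 = 7.78

7.78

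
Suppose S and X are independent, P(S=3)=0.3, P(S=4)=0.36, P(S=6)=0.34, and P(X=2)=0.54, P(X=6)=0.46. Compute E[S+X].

8.22

E[S+X] = Σ_s Σ_x (s+x) · P(S=s)P(X=x)
 = 5·0.162 + 9·0.138 + 6·0.1944 + 10·0.1656 + 8·0.1836 + 12·0.1564
 = 0.81 + 1.242 + 1.1664 + 1.656 + 1.4688 + 1.8768
 = 8.22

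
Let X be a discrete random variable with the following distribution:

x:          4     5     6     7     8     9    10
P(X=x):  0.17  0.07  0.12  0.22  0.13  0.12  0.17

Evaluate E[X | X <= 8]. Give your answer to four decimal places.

6.0986

P(X <= 8) = 0.17 + 0.07 + 0.12 + 0.22 + 0.13 = 0.71.
E[X | X <= 8] = [4·0.17 + 5·0.07 + 6·0.12 + 7·0.22 + 8·0.13] / 0.71
 = 4.33 / 0.71
 = 433/71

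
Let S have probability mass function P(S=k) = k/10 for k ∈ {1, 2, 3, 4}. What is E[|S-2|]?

1.2

E[|S-2|] = Σ |s-2|·P(S=s)
 = 1·1/10 + 0·1/5 + 1·3/10 + 2·2/5
 = 1/10 + 0 + 3/10 + 4/5
 = 6/5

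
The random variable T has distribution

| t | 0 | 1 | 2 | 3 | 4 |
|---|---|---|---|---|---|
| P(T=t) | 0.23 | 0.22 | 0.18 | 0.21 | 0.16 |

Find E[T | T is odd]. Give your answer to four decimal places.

1.9767

P(T is odd) = 0.22 + 0.21 = 0.43.
E[T | T is odd] = [1·0.22 + 3·0.21] / 0.43
 = 0.85 / 0.43
 = 85/43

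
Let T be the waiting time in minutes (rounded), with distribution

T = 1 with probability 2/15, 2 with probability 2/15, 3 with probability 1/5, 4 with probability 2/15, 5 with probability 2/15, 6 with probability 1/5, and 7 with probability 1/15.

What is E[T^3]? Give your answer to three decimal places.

E[T^3] = Σ t^3·P(T=t)
 = 1·2/15 + 8·2/15 + 27·1/5 + 64·2/15 + 125·2/15 + 216·1/5 + 343·1/15
 = 2/15 + 16/15 + 27/5 + 128/15 + 50/3 + 216/5 + 343/15
 = 1468/15

97.867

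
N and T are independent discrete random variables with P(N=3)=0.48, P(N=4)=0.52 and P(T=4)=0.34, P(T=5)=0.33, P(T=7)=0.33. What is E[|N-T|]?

E[|N-T|] = Σ_n Σ_t |n-t| · P(N=n)P(T=t)
 = 1·0.1632 + 2·0.1584 + 4·0.1584 + 0·0.1768 + 1·0.1716 + 3·0.1716
 = 0.1632 + 0.3168 + 0.6336 + 0 + 0.1716 + 0.5148
 = 1.8

1.8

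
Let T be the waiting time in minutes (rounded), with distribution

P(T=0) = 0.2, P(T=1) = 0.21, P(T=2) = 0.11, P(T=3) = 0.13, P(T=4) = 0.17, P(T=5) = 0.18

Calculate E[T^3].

37.98

E[T^3] = Σ t^3·P(T=t)
 = 0·0.2 + 1·0.21 + 8·0.11 + 27·0.13 + 64·0.17 + 125·0.18
 = 0 + 0.21 + 0.88 + 3.51 + 10.88 + 22.5
 = 37.98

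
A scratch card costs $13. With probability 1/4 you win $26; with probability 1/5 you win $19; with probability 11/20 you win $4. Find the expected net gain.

-0.5

E[payout] = 26·1/4 + 19·1/5 + 4·11/20
 = 13/2 + 19/5 + 11/5
 = 25/2
Net = 25/2 - 13 = -1/2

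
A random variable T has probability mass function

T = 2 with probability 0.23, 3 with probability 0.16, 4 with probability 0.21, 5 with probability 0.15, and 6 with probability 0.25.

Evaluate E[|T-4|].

E[|T-4|] = Σ |t-4|·P(T=t)
 = 2·0.23 + 1·0.16 + 0·0.21 + 1·0.15 + 2·0.25
 = 0.46 + 0.16 + 0 + 0.15 + 0.5
 = 1.27

1.27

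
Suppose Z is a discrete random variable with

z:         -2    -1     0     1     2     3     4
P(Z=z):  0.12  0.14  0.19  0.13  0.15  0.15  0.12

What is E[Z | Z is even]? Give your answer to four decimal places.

P(Z is even) = 0.12 + 0.19 + 0.15 + 0.12 = 0.58.
E[Z | Z is even] = [(-2)·0.12 + 0·0.19 + 2·0.15 + 4·0.12] / 0.58
 = 0.54 / 0.58
 = 27/29

0.9310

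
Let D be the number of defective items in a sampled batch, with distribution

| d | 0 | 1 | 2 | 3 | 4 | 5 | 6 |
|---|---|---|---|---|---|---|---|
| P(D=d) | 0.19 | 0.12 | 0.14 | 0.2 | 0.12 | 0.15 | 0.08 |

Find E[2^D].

14.43

E[2^D] = Σ 2^d·P(D=d)
 = 1·0.19 + 2·0.12 + 4·0.14 + 8·0.2 + 16·0.12 + 32·0.15 + 64·0.08
 = 0.19 + 0.24 + 0.56 + 1.6 + 1.92 + 4.8 + 5.12
 = 14.43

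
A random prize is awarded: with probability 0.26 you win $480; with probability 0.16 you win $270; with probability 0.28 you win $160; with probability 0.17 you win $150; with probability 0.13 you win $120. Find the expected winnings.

E[payout] = 480·0.26 + 270·0.16 + 160·0.28 + 150·0.17 + 120·0.13
 = 124.8 + 43.2 + 44.8 + 25.5 + 15.6
 = 253.9

253.9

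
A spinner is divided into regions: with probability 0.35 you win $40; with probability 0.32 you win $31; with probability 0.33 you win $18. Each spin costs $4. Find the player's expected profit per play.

E[payout] = 40·0.35 + 31·0.32 + 18·0.33
 = 14 + 9.92 + 5.94
 = 29.86
Net = 29.86 - 4 = 25.86

25.86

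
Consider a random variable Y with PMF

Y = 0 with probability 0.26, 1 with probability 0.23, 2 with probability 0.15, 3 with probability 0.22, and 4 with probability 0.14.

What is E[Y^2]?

5.05

E[Y^2] = Σ y^2·P(Y=y)
 = 0·0.26 + 1·0.23 + 4·0.15 + 9·0.22 + 16·0.14
 = 0 + 0.23 + 0.6 + 1.98 + 2.24
 = 5.05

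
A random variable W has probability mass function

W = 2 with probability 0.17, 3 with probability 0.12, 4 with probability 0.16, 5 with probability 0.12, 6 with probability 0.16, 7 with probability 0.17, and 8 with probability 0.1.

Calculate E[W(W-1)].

22.92

E[W(W-1)] = Σ w(w-1)·P(W=w)
 = 2·0.17 + 6·0.12 + 12·0.16 + 20·0.12 + 30·0.16 + 42·0.17 + 56·0.1
 = 0.34 + 0.72 + 1.92 + 2.4 + 4.8 + 7.14 + 5.6
 = 22.92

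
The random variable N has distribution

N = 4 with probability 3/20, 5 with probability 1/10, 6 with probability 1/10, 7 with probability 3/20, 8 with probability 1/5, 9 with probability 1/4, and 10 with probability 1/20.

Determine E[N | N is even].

P(N is even) = 3/20 + 1/10 + 1/5 + 1/20 = 1/2.
E[N | N is even] = [4·3/20 + 6·1/10 + 8·1/5 + 10·1/20] / (1/2)
 = 33/10 / (1/2)
 = 33/5

6.6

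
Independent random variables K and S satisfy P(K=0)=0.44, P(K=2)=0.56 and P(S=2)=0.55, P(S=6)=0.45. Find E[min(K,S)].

E[min(K,S)] = Σ_k Σ_s min(k,s) · P(K=k)P(S=s)
 = 0·0.242 + 0·0.198 + 2·0.308 + 2·0.252
 = 0 + 0 + 0.616 + 0.504
 = 1.12

1.12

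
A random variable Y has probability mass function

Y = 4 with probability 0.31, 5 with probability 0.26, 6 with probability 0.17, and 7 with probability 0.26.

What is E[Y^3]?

178.24

E[Y^3] = Σ y^3·P(Y=y)
 = 64·0.31 + 125·0.26 + 216·0.17 + 343·0.26
 = 19.84 + 32.5 + 36.72 + 89.18
 = 178.24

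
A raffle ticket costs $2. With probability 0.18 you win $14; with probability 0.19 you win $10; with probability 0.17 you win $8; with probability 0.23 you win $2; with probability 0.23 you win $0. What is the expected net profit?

E[payout] = 14·0.18 + 10·0.19 + 8·0.17 + 2·0.23 + 0·0.23
 = 2.52 + 1.9 + 1.36 + 0.46 + 0
 = 6.24
Net = 6.24 - 2 = 4.24

4.24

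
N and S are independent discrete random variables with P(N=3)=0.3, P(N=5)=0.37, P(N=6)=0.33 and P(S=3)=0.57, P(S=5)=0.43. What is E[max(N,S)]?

4.988

E[max(N,S)] = Σ_n Σ_s max(n,s) · P(N=n)P(S=s)
 = 3·0.171 + 5·0.129 + 5·0.2109 + 5·0.1591 + 6·0.1881 + 6·0.1419
 = 0.513 + 0.645 + 1.0545 + 0.7955 + 1.1286 + 0.8514
 = 4.988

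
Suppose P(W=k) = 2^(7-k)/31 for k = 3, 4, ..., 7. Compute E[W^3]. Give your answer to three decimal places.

E[W^3] = Σ w^3·P(W=w)
 = 27·16/31 + 64·8/31 + 125·4/31 + 216·2/31 + 343·1/31
 = 432/31 + 512/31 + 500/31 + 432/31 + 343/31
 = 2219/31

71.581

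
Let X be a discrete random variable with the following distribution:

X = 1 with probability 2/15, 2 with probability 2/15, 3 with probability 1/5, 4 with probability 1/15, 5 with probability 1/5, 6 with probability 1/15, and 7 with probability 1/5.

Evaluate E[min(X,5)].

E[min(X,5)] = Σ min(x,5)·P(X=x)
 = 1·2/15 + 2·2/15 + 3·1/5 + 4·1/15 + 5·1/5 + 5·1/15 + 5·1/5
 = 2/15 + 4/15 + 3/5 + 4/15 + 1 + 1/3 + 1
 = 18/5

3.6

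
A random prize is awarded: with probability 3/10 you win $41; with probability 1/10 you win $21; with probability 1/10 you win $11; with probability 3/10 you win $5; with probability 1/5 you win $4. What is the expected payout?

17.8

E[payout] = 41·3/10 + 21·1/10 + 11·1/10 + 5·3/10 + 4·1/5
 = 123/10 + 21/10 + 11/10 + 3/2 + 4/5
 = 89/5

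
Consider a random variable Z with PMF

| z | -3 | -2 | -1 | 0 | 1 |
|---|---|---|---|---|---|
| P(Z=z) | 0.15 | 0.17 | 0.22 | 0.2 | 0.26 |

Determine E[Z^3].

-5.37

E[Z^3] = Σ z^3·P(Z=z)
 = (-27)·0.15 + (-8)·0.17 + (-1)·0.22 + 0·0.2 + 1·0.26
 = (-4.05) + (-1.36) + (-0.22) + 0 + 0.26
 = -5.37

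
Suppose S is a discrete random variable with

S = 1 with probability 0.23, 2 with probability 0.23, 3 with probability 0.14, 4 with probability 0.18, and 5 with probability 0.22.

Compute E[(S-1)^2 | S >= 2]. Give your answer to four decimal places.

P(S >= 2) = 0.23 + 0.14 + 0.18 + 0.22 = 0.77.
E[(S-1)^2 | S >= 2] = [1·0.23 + 4·0.14 + 9·0.18 + 16·0.22] / 0.77
 = 5.93 / 0.77
 = 593/77

7.7013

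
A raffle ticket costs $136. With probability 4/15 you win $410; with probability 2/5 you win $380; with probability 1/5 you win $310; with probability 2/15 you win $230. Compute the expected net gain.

218

E[payout] = 410·4/15 + 380·2/5 + 310·1/5 + 230·2/15
 = 328/3 + 152 + 62 + 92/3
 = 354
Net = 354 - 136 = 218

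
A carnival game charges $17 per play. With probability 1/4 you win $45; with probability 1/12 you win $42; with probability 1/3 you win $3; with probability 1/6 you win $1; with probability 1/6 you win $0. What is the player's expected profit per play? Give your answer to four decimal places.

-1.0833

E[payout] = 45·1/4 + 42·1/12 + 3·1/3 + 1·1/6 + 0·1/6
 = 45/4 + 7/2 + 1 + 1/6 + 0
 = 191/12
Net = 191/12 - 17 = -13/12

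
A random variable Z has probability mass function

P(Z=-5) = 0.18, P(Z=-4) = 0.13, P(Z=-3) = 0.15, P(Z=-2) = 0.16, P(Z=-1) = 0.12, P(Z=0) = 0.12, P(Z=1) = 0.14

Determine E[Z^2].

8.83

E[Z^2] = Σ z^2·P(Z=z)
 = 25·0.18 + 16·0.13 + 9·0.15 + 4·0.16 + 1·0.12 + 0·0.12 + 1·0.14
 = 4.5 + 2.08 + 1.35 + 0.64 + 0.12 + 0 + 0.14
 = 8.83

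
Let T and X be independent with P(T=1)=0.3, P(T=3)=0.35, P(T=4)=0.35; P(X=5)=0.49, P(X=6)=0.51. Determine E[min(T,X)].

2.75

E[min(T,X)] = Σ_t Σ_x min(t,x) · P(T=t)P(X=x)
 = 1·0.147 + 1·0.153 + 3·0.1715 + 3·0.1785 + 4·0.1715 + 4·0.1785
 = 0.147 + 0.153 + 0.5145 + 0.5355 + 0.686 + 0.714
 = 2.75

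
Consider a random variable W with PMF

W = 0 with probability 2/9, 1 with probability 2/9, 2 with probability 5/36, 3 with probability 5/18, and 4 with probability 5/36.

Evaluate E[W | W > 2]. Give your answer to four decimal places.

P(W > 2) = 5/18 + 5/36 = 5/12.
E[W | W > 2] = [3·5/18 + 4·5/36] / (5/12)
 = 25/18 / (5/12)
 = 10/3

3.3333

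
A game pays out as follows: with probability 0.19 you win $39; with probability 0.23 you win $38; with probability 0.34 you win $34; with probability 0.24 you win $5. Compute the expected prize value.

28.91

E[payout] = 39·0.19 + 38·0.23 + 34·0.34 + 5·0.24
 = 7.41 + 8.74 + 11.56 + 1.2
 = 28.91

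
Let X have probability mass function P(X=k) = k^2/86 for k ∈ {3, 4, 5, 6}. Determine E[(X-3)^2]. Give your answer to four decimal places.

E[(X-3)^2] = Σ (x-3)^2·P(X=x)
 = 0·9/86 + 1·8/43 + 4·25/86 + 9·18/43
 = 0 + 8/43 + 50/43 + 162/43
 = 220/43

5.1163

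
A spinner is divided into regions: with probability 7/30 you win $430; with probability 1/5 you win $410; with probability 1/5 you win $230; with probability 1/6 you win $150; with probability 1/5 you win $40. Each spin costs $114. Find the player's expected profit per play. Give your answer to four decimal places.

E[payout] = 430·7/30 + 410·1/5 + 230·1/5 + 150·1/6 + 40·1/5
 = 301/3 + 82 + 46 + 25 + 8
 = 784/3
Net = 784/3 - 114 = 442/3

147.3333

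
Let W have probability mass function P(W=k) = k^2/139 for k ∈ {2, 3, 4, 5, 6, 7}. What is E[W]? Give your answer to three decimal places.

E[W] = Σ w·P(W=w)
 = 2·4/139 + 3·9/139 + 4·16/139 + 5·25/139 + 6·36/139 + 7·49/139
 = 8/139 + 27/139 + 64/139 + 125/139 + 216/139 + 343/139
 = 783/139

5.633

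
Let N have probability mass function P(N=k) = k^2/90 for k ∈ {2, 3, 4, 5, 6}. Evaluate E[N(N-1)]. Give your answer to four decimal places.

20.3778

E[N(N-1)] = Σ n(n-1)·P(N=n)
 = 2·2/45 + 6·1/10 + 12·8/45 + 20·5/18 + 30·2/5
 = 4/45 + 3/5 + 32/15 + 50/9 + 12
 = 917/45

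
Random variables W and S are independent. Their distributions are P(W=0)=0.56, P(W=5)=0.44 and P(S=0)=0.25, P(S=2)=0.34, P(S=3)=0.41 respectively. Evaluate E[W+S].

4.11

E[W+S] = Σ_w Σ_s (w+s) · P(W=w)P(S=s)
 = 0·0.14 + 2·0.1904 + 3·0.2296 + 5·0.11 + 7·0.1496 + 8·0.1804
 = 0 + 0.3808 + 0.6888 + 0.55 + 1.0472 + 1.4432
 = 4.11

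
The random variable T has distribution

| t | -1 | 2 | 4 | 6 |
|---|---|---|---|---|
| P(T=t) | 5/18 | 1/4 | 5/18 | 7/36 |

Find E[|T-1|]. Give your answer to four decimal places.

E[|T-1|] = Σ |t-1|·P(T=t)
 = 2·5/18 + 1·1/4 + 3·5/18 + 5·7/36
 = 5/9 + 1/4 + 5/6 + 35/36
 = 47/18

2.6111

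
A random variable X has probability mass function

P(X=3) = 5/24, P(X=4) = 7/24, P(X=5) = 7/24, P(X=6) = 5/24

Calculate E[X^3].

E[X^3] = Σ x^3·P(X=x)
 = 27·5/24 + 64·7/24 + 125·7/24 + 216·5/24
 = 45/8 + 56/3 + 875/24 + 45
 = 423/4

105.75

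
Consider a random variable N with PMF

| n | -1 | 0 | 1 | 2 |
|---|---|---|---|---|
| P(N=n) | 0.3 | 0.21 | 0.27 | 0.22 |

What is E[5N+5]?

7.05

E[5N+5] = Σ (5n+5)·P(N=n)
 = 0·0.3 + 5·0.21 + 10·0.27 + 15·0.22
 = 0 + 1.05 + 2.7 + 3.3
 = 7.05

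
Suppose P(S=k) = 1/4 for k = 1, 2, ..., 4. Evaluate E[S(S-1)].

E[S(S-1)] = Σ s(s-1)·P(S=s)
 = 0·1/4 + 2·1/4 + 6·1/4 + 12·1/4
 = 0 + 1/2 + 3/2 + 3
 = 5

5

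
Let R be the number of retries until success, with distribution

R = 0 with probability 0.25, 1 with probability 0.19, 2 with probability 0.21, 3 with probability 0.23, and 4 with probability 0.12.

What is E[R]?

E[R] = Σ r·P(R=r)
 = 0·0.25 + 1·0.19 + 2·0.21 + 3·0.23 + 4·0.12
 = 0 + 0.19 + 0.42 + 0.69 + 0.48
 = 1.78

1.78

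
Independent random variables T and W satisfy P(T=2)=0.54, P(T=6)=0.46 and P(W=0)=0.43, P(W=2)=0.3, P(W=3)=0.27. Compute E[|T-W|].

E[|T-W|] = Σ_t Σ_w |t-w| · P(T=t)P(W=w)
 = 2·0.2322 + 0·0.162 + 1·0.1458 + 6·0.1978 + 4·0.138 + 3·0.1242
 = 0.4644 + 0 + 0.1458 + 1.1868 + 0.552 + 0.3726
 = 2.7216

2.7216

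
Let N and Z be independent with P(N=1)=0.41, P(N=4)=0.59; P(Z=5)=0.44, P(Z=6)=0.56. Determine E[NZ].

E[NZ] = Σ_n Σ_z nz · P(N=n)P(Z=z)
 = 5·0.1804 + 6·0.2296 + 20·0.2596 + 24·0.3304
 = 0.902 + 1.3776 + 5.192 + 7.9296
 = 15.4012

15.4012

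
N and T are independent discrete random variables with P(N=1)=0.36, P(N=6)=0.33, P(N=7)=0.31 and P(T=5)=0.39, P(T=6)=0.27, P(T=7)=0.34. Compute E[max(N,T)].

6.4042

E[max(N,T)] = Σ_n Σ_t max(n,t) · P(N=n)P(T=t)
 = 5·0.1404 + 6·0.0972 + 7·0.1224 + 6·0.1287 + 6·0.0891 + 7·0.1122 + 7·0.1209 + 7·0.0837 + 7·0.1054
 = 0.702 + 0.5832 + 0.8568 + 0.7722 + 0.5346 + 0.7854 + 0.8463 + 0.5859 + 0.7378
 = 6.4042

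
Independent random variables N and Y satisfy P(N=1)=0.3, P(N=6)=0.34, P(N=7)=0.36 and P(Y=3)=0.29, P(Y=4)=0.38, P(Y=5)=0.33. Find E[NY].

E[NY] = Σ_n Σ_y ny · P(N=n)P(Y=y)
 = 3·0.087 + 4·0.114 + 5·0.099 + 18·0.0986 + 24·0.1292 + 30·0.1122 + 21·0.1044 + 28·0.1368 + 35·0.1188
 = 0.261 + 0.456 + 0.495 + 1.7748 + 3.1008 + 3.366 + 2.1924 + 3.8304 + 4.158
 = 19.6344

19.6344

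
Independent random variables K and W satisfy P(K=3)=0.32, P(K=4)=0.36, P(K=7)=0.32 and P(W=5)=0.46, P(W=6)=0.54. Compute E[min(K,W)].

E[min(K,W)] = Σ_k Σ_w min(k,w) · P(K=k)P(W=w)
 = 3·0.1472 + 3·0.1728 + 4·0.1656 + 4·0.1944 + 5·0.1472 + 6·0.1728
 = 0.4416 + 0.5184 + 0.6624 + 0.7776 + 0.736 + 1.0368
 = 4.1728

4.1728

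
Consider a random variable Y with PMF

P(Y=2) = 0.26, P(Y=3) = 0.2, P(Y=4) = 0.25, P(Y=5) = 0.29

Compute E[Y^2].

E[Y^2] = Σ y^2·P(Y=y)
 = 4·0.26 + 9·0.2 + 16·0.25 + 25·0.29
 = 1.04 + 1.8 + 4 + 7.25
 = 14.09

14.09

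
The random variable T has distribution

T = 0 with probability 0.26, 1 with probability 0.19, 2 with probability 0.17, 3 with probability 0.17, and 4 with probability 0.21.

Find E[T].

1.88

E[T] = Σ t·P(T=t)
 = 0·0.26 + 1·0.19 + 2·0.17 + 3·0.17 + 4·0.21
 = 0 + 0.19 + 0.34 + 0.51 + 0.84
 = 1.88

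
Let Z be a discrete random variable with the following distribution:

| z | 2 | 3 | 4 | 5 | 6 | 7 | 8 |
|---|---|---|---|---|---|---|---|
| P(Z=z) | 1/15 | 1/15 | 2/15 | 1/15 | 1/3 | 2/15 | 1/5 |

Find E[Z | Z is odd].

P(Z is odd) = 1/15 + 1/15 + 2/15 = 4/15.
E[Z | Z is odd] = [3·1/15 + 5·1/15 + 7·2/15] / (4/15)
 = 22/15 / (4/15)
 = 11/2

5.5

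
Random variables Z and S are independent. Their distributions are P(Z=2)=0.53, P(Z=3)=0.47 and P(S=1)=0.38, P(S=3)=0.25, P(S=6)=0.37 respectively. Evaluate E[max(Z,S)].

3.9086

E[max(Z,S)] = Σ_z Σ_s max(z,s) · P(Z=z)P(S=s)
 = 2·0.2014 + 3·0.1325 + 6·0.1961 + 3·0.1786 + 3·0.1175 + 6·0.1739
 = 0.4028 + 0.3975 + 1.1766 + 0.5358 + 0.3525 + 1.0434
 = 3.9086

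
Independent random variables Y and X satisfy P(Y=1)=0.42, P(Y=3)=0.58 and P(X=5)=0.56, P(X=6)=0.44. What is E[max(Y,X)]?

5.44

E[max(Y,X)] = Σ_y Σ_x max(y,x) · P(Y=y)P(X=x)
 = 5·0.2352 + 6·0.1848 + 5·0.3248 + 6·0.2552
 = 1.176 + 1.1088 + 1.624 + 1.5312
 = 5.44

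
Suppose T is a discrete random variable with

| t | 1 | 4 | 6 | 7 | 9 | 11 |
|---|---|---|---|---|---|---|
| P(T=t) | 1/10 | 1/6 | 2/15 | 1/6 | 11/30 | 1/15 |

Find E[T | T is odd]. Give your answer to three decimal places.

P(T is odd) = 1/10 + 1/6 + 11/30 + 1/15 = 7/10.
E[T | T is odd] = [1·1/10 + 7·1/6 + 9·11/30 + 11·1/15] / (7/10)
 = 53/10 / (7/10)
 = 53/7

7.571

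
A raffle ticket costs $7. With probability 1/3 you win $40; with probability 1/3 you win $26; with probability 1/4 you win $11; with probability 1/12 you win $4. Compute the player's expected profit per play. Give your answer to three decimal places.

E[payout] = 40·1/3 + 26·1/3 + 11·1/4 + 4·1/12
 = 40/3 + 26/3 + 11/4 + 1/3
 = 301/12
Net = 301/12 - 7 = 217/12

18.083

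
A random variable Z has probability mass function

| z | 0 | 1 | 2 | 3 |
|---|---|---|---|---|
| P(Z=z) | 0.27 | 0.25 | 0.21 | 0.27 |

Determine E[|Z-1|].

E[|Z-1|] = Σ |z-1|·P(Z=z)
 = 1·0.27 + 0·0.25 + 1·0.21 + 2·0.27
 = 0.27 + 0 + 0.21 + 0.54
 = 1.02

1.02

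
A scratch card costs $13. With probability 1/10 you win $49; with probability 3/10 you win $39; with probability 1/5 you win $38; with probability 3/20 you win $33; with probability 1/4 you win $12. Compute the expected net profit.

19.15

E[payout] = 49·1/10 + 39·3/10 + 38·1/5 + 33·3/20 + 12·1/4
 = 49/10 + 117/10 + 38/5 + 99/20 + 3
 = 643/20
Net = 643/20 - 13 = 383/20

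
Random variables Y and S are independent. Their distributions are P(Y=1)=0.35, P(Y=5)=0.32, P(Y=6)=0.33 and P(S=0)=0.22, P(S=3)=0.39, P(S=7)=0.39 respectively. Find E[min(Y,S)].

E[min(Y,S)] = Σ_y Σ_s min(y,s) · P(Y=y)P(S=s)
 = 0·0.077 + 1·0.1365 + 1·0.1365 + 0·0.0704 + 3·0.1248 + 5·0.1248 + 0·0.0726 + 3·0.1287 + 6·0.1287
 = 0 + 0.1365 + 0.1365 + 0 + 0.3744 + 0.624 + 0 + 0.3861 + 0.7722
 = 2.4297

2.4297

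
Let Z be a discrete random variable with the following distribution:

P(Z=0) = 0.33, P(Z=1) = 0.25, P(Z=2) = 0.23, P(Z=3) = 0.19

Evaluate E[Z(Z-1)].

1.6

E[Z(Z-1)] = Σ z(z-1)·P(Z=z)
 = 0·0.33 + 0·0.25 + 2·0.23 + 6·0.19
 = 0 + 0 + 0.46 + 1.14
 = 1.6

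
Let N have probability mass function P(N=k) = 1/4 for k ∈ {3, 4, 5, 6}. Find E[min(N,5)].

E[min(N,5)] = Σ min(n,5)·P(N=n)
 = 3·1/4 + 4·1/4 + 5·1/4 + 5·1/4
 = 3/4 + 1 + 5/4 + 5/4
 = 17/4

4.25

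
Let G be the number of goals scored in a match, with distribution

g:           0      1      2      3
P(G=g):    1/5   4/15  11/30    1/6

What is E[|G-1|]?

0.9

E[|G-1|] = Σ |g-1|·P(G=g)
 = 1·1/5 + 0·4/15 + 1·11/30 + 2·1/6
 = 1/5 + 0 + 11/30 + 1/3
 = 9/10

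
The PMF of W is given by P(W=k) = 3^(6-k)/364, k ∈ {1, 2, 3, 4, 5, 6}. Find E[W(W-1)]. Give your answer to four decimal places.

1.4341

E[W(W-1)] = Σ w(w-1)·P(W=w)
 = 0·243/364 + 2·81/364 + 6·27/364 + 12·9/364 + 20·3/364 + 30·1/364
 = 0 + 81/182 + 81/182 + 27/91 + 15/91 + 15/182
 = 261/182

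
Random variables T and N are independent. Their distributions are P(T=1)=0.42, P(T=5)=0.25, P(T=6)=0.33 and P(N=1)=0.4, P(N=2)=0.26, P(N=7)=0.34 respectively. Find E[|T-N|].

2.8464

E[|T-N|] = Σ_t Σ_n |t-n| · P(T=t)P(N=n)
 = 0·0.168 + 1·0.1092 + 6·0.1428 + 4·0.1 + 3·0.065 + 2·0.085 + 5·0.132 + 4·0.0858 + 1·0.1122
 = 0 + 0.1092 + 0.8568 + 0.4 + 0.195 + 0.17 + 0.66 + 0.3432 + 0.1122
 = 2.8464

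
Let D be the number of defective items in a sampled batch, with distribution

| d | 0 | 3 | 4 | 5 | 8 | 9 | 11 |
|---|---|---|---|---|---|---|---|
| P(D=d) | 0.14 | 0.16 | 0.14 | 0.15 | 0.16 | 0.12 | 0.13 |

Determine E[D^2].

E[D^2] = Σ d^2·P(D=d)
 = 0·0.14 + 9·0.16 + 16·0.14 + 25·0.15 + 64·0.16 + 81·0.12 + 121·0.13
 = 0 + 1.44 + 2.24 + 3.75 + 10.24 + 9.72 + 15.73
 = 43.12

43.12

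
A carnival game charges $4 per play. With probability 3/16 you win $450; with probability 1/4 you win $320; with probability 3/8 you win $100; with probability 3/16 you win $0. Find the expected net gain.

E[payout] = 450·3/16 + 320·1/4 + 100·3/8 + 0·3/16
 = 675/8 + 80 + 75/2 + 0
 = 1615/8
Net = 1615/8 - 4 = 1583/8

197.875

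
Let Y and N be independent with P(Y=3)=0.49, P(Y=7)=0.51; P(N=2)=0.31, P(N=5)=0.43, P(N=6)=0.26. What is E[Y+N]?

9.37

E[Y+N] = Σ_y Σ_n (y+n) · P(Y=y)P(N=n)
 = 5·0.1519 + 8·0.2107 + 9·0.1274 + 9·0.1581 + 12·0.2193 + 13·0.1326
 = 0.7595 + 1.6856 + 1.1466 + 1.4229 + 2.6316 + 1.7238
 = 9.37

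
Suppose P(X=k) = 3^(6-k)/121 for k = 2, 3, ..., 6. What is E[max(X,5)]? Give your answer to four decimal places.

5.0083

E[max(X,5)] = Σ max(x,5)·P(X=x)
 = 5·81/121 + 5·27/121 + 5·9/121 + 5·3/121 + 6·1/121
 = 405/121 + 135/121 + 45/121 + 15/121 + 6/121
 = 606/121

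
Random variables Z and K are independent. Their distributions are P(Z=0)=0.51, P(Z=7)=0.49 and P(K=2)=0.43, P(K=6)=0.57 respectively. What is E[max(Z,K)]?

E[max(Z,K)] = Σ_z Σ_k max(z,k) · P(Z=z)P(K=k)
 = 2·0.2193 + 6·0.2907 + 7·0.2107 + 7·0.2793
 = 0.4386 + 1.7442 + 1.4749 + 1.9551
 = 5.6128

5.6128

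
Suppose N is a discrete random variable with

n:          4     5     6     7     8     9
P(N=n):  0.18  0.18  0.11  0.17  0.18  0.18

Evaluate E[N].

E[N] = Σ n·P(N=n)
 = 4·0.18 + 5·0.18 + 6·0.11 + 7·0.17 + 8·0.18 + 9·0.18
 = 0.72 + 0.9 + 0.66 + 1.19 + 1.44 + 1.62
 = 6.53

6.53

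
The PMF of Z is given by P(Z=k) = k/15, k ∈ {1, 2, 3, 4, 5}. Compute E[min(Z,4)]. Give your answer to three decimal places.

E[min(Z,4)] = Σ min(z,4)·P(Z=z)
 = 1·1/15 + 2·2/15 + 3·1/5 + 4·4/15 + 4·1/3
 = 1/15 + 4/15 + 3/5 + 16/15 + 4/3
 = 10/3

3.333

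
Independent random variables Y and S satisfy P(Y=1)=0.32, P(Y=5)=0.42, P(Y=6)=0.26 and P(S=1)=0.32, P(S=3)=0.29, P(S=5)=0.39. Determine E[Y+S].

E[Y+S] = Σ_y Σ_s (y+s) · P(Y=y)P(S=s)
 = 2·0.1024 + 4·0.0928 + 6·0.1248 + 6·0.1344 + 8·0.1218 + 10·0.1638 + 7·0.0832 + 9·0.0754 + 11·0.1014
 = 0.2048 + 0.3712 + 0.7488 + 0.8064 + 0.9744 + 1.638 + 0.5824 + 0.6786 + 1.1154
 = 7.12

7.12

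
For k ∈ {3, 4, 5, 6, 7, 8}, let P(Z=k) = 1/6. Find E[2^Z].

84

E[2^Z] = Σ 2^z·P(Z=z)
 = 8·1/6 + 16·1/6 + 32·1/6 + 64·1/6 + 128·1/6 + 256·1/6
 = 4/3 + 8/3 + 16/3 + 32/3 + 64/3 + 128/3
 = 84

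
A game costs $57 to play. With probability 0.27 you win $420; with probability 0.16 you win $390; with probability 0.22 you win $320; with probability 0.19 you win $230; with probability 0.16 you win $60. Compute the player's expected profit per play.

242.5

E[payout] = 420·0.27 + 390·0.16 + 320·0.22 + 230·0.19 + 60·0.16
 = 113.4 + 62.4 + 70.4 + 43.7 + 9.6
 = 299.5
Net = 299.5 - 57 = 242.5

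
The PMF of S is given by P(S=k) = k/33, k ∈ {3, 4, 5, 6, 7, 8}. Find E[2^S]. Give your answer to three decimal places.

108.364

E[2^S] = Σ 2^s·P(S=s)
 = 8·1/11 + 16·4/33 + 32·5/33 + 64·2/11 + 128·7/33 + 256·8/33
 = 8/11 + 64/33 + 160/33 + 128/11 + 896/33 + 2048/33
 = 1192/11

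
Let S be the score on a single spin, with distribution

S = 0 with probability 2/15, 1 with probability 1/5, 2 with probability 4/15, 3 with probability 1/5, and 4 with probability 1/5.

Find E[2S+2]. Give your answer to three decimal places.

E[2S+2] = Σ (2s+2)·P(S=s)
 = 2·2/15 + 4·1/5 + 6·4/15 + 8·1/5 + 10·1/5
 = 4/15 + 4/5 + 8/5 + 8/5 + 2
 = 94/15

6.267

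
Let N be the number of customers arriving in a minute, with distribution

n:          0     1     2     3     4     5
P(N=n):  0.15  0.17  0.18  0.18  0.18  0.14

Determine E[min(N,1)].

E[min(N,1)] = Σ min(n,1)·P(N=n)
 = 0·0.15 + 1·0.17 + 1·0.18 + 1·0.18 + 1·0.18 + 1·0.14
 = 0 + 0.17 + 0.18 + 0.18 + 0.18 + 0.14
 = 0.85

0.85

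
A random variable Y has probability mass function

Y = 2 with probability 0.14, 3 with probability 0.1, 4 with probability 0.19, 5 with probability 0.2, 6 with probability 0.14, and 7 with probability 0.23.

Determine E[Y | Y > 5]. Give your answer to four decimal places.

6.6216

P(Y > 5) = 0.14 + 0.23 = 0.37.
E[Y | Y > 5] = [6·0.14 + 7·0.23] / 0.37
 = 2.45 / 0.37
 = 245/37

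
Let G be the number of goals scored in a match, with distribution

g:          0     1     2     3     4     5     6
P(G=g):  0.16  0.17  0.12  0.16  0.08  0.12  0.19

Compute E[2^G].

E[2^G] = Σ 2^g·P(G=g)
 = 1·0.16 + 2·0.17 + 4·0.12 + 8·0.16 + 16·0.08 + 32·0.12 + 64·0.19
 = 0.16 + 0.34 + 0.48 + 1.28 + 1.28 + 3.84 + 12.16
 = 19.54

19.54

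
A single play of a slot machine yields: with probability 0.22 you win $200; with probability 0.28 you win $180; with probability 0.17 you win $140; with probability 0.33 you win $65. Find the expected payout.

E[payout] = 200·0.22 + 180·0.28 + 140·0.17 + 65·0.33
 = 44 + 50.4 + 23.8 + 21.45
 = 139.65

139.65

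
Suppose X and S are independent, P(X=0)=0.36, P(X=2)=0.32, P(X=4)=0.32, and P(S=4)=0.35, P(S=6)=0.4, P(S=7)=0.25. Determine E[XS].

10.656

E[XS] = Σ_x Σ_s xs · P(X=x)P(S=s)
 = 0·0.126 + 0·0.144 + 0·0.09 + 8·0.112 + 12·0.128 + 14·0.08 + 16·0.112 + 24·0.128 + 28·0.08
 = 0 + 0 + 0 + 0.896 + 1.536 + 1.12 + 1.792 + 3.072 + 2.24
 = 10.656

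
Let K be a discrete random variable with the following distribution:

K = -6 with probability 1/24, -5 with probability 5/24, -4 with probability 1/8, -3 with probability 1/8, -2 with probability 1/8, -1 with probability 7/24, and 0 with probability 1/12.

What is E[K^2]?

10.625

E[K^2] = Σ k^2·P(K=k)
 = 36·1/24 + 25·5/24 + 16·1/8 + 9·1/8 + 4·1/8 + 1·7/24 + 0·1/12
 = 3/2 + 125/24 + 2 + 9/8 + 1/2 + 7/24 + 0
 = 85/8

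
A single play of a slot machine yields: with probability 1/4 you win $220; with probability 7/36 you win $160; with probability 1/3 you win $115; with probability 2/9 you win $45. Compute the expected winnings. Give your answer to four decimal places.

134.4444

E[payout] = 220·1/4 + 160·7/36 + 115·1/3 + 45·2/9
 = 55 + 280/9 + 115/3 + 10
 = 1210/9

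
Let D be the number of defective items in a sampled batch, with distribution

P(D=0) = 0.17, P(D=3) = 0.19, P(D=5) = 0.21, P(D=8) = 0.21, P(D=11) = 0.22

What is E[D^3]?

E[D^3] = Σ d^3·P(D=d)
 = 0·0.17 + 27·0.19 + 125·0.21 + 512·0.21 + 1331·0.22
 = 0 + 5.13 + 26.25 + 107.52 + 292.82
 = 431.72

431.72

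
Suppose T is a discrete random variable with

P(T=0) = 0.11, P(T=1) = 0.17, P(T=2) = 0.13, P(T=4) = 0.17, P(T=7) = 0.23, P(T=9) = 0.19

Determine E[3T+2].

15.29

E[3T+2] = Σ (3t+2)·P(T=t)
 = 2·0.11 + 5·0.17 + 8·0.13 + 14·0.17 + 23·0.23 + 29·0.19
 = 0.22 + 0.85 + 1.04 + 2.38 + 5.29 + 5.51
 = 15.29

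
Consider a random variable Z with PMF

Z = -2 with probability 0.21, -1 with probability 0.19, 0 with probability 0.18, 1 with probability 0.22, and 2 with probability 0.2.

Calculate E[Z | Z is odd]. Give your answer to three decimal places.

0.073

P(Z is odd) = 0.19 + 0.22 = 0.41.
E[Z | Z is odd] = [(-1)·0.19 + 1·0.22] / 0.41
 = 0.03 / 0.41
 = 3/41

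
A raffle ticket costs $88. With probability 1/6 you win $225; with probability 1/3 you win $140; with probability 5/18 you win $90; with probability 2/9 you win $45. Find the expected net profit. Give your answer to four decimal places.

E[payout] = 225·1/6 + 140·1/3 + 90·5/18 + 45·2/9
 = 75/2 + 140/3 + 25 + 10
 = 715/6
Net = 715/6 - 88 = 187/6

31.1667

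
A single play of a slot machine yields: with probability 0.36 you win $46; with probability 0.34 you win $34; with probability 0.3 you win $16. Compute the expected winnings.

32.92

E[payout] = 46·0.36 + 34·0.34 + 16·0.3
 = 16.56 + 11.56 + 4.8
 = 32.92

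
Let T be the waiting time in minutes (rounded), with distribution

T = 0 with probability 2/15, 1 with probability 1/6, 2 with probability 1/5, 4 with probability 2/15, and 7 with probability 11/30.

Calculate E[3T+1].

E[3T+1] = Σ (3t+1)·P(T=t)
 = 1·2/15 + 4·1/6 + 7·1/5 + 13·2/15 + 22·11/30
 = 2/15 + 2/3 + 7/5 + 26/15 + 121/15
 = 12

12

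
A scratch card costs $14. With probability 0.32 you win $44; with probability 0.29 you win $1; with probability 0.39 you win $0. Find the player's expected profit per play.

E[payout] = 44·0.32 + 1·0.29 + 0·0.39
 = 14.08 + 0.29 + 0
 = 14.37
Net = 14.37 - 14 = 0.37

0.37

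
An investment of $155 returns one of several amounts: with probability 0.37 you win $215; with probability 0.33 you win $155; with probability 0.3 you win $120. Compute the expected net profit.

11.7

E[payout] = 215·0.37 + 155·0.33 + 120·0.3
 = 79.55 + 51.15 + 36
 = 166.7
Net = 166.7 - 155 = 11.7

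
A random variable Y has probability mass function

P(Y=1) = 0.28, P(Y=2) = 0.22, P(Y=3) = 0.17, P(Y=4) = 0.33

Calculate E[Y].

2.55

E[Y] = Σ y·P(Y=y)
 = 1·0.28 + 2·0.22 + 3·0.17 + 4·0.33
 = 0.28 + 0.44 + 0.51 + 1.32
 = 2.55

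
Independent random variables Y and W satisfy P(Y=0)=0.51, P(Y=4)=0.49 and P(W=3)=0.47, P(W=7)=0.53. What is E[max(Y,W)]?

5.3503

E[max(Y,W)] = Σ_y Σ_w max(y,w) · P(Y=y)P(W=w)
 = 3·0.2397 + 7·0.2703 + 4·0.2303 + 7·0.2597
 = 0.7191 + 1.8921 + 0.9212 + 1.8179
 = 5.3503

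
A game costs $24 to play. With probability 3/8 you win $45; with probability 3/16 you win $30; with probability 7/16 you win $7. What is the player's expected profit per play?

E[payout] = 45·3/8 + 30·3/16 + 7·7/16
 = 135/8 + 45/8 + 49/16
 = 409/16
Net = 409/16 - 24 = 25/16

1.5625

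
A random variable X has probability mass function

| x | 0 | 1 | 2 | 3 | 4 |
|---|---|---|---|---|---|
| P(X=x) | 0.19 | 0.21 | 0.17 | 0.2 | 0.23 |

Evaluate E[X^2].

6.37

E[X^2] = Σ x^2·P(X=x)
 = 0·0.19 + 1·0.21 + 4·0.17 + 9·0.2 + 16·0.23
 = 0 + 0.21 + 0.68 + 1.8 + 3.68
 = 6.37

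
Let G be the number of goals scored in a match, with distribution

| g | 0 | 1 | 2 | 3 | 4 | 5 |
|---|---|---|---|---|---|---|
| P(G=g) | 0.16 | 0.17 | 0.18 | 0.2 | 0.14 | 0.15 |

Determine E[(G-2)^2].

E[(G-2)^2] = Σ (g-2)^2·P(G=g)
 = 4·0.16 + 1·0.17 + 0·0.18 + 1·0.2 + 4·0.14 + 9·0.15
 = 0.64 + 0.17 + 0 + 0.2 + 0.56 + 1.35
 = 2.92

2.92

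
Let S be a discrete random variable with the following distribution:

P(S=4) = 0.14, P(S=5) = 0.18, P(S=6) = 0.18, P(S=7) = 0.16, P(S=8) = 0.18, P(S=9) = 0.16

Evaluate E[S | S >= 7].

P(S >= 7) = 0.16 + 0.18 + 0.16 = 0.5.
E[S | S >= 7] = [7·0.16 + 8·0.18 + 9·0.16] / 0.5
 = 4 / 0.5
 = 8

8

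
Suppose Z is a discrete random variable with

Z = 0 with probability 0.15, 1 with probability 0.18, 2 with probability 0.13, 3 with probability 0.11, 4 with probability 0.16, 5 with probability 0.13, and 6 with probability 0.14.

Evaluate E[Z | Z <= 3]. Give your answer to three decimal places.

1.351

P(Z <= 3) = 0.15 + 0.18 + 0.13 + 0.11 = 0.57.
E[Z | Z <= 3] = [0·0.15 + 1·0.18 + 2·0.13 + 3·0.11] / 0.57
 = 0.77 / 0.57
 = 77/57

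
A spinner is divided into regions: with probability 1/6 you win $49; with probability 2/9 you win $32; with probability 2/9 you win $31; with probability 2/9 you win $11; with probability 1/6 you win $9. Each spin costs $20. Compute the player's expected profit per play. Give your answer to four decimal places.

E[payout] = 49·1/6 + 32·2/9 + 31·2/9 + 11·2/9 + 9·1/6
 = 49/6 + 64/9 + 62/9 + 22/9 + 3/2
 = 235/9
Net = 235/9 - 20 = 55/9

6.1111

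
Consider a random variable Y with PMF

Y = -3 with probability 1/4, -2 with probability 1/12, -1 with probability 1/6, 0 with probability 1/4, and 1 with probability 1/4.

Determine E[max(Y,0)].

0.25

E[max(Y,0)] = Σ max(y,0)·P(Y=y)
 = 0·1/4 + 0·1/12 + 0·1/6 + 0·1/4 + 1·1/4
 = 0 + 0 + 0 + 0 + 1/4
 = 1/4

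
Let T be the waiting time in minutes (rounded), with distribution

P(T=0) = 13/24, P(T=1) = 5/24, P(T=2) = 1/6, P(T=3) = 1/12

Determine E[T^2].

1.625

E[T^2] = Σ t^2·P(T=t)
 = 0·13/24 + 1·5/24 + 4·1/6 + 9·1/12
 = 0 + 5/24 + 2/3 + 3/4
 = 13/8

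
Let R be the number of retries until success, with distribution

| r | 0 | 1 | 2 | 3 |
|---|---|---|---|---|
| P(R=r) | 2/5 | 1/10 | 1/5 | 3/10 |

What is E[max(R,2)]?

2.3

E[max(R,2)] = Σ max(r,2)·P(R=r)
 = 2·2/5 + 2·1/10 + 2·1/5 + 3·3/10
 = 4/5 + 1/5 + 2/5 + 9/10
 = 23/10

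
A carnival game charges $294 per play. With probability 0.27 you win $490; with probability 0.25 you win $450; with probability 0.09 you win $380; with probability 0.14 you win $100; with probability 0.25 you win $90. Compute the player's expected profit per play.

21.5

E[payout] = 490·0.27 + 450·0.25 + 380·0.09 + 100·0.14 + 90·0.25
 = 132.3 + 112.5 + 34.2 + 14 + 22.5
 = 315.5
Net = 315.5 - 294 = 21.5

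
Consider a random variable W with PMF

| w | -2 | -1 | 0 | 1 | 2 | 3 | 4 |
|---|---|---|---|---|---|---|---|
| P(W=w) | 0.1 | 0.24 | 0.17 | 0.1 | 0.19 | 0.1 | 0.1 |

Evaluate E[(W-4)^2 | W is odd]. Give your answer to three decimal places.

P(W is odd) = 0.24 + 0.1 + 0.1 = 0.44.
E[(W-4)^2 | W is odd] = [25·0.24 + 9·0.1 + 1·0.1] / 0.44
 = 7 / 0.44
 = 175/11

15.909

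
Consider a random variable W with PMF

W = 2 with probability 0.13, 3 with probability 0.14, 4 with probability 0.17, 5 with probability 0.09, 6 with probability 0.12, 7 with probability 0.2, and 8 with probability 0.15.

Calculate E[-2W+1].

E[-2W+1] = Σ (-2w+1)·P(W=w)
 = (-3)·0.13 + (-5)·0.14 + (-7)·0.17 + (-9)·0.09 + (-11)·0.12 + (-13)·0.2 + (-15)·0.15
 = (-0.39) + (-0.7) + (-1.19) + (-0.81) + (-1.32) + (-2.6) + (-2.25)
 = -9.26

-9.26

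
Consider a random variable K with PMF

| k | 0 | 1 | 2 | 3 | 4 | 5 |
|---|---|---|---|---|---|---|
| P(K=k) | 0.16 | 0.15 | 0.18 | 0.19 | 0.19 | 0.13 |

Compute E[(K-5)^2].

8.97

E[(K-5)^2] = Σ (k-5)^2·P(K=k)
 = 25·0.16 + 16·0.15 + 9·0.18 + 4·0.19 + 1·0.19 + 0·0.13
 = 4 + 2.4 + 1.62 + 0.76 + 0.19 + 0
 = 8.97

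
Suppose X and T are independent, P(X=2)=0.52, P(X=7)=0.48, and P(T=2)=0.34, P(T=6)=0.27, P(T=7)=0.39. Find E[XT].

E[XT] = Σ_x Σ_t xt · P(X=x)P(T=t)
 = 4·0.1768 + 12·0.1404 + 14·0.2028 + 14·0.1632 + 42·0.1296 + 49·0.1872
 = 0.7072 + 1.6848 + 2.8392 + 2.2848 + 5.4432 + 9.1728
 = 22.132

22.132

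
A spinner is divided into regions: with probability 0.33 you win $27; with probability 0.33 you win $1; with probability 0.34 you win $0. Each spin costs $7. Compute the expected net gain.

2.24

E[payout] = 27·0.33 + 1·0.33 + 0·0.34
 = 8.91 + 0.33 + 0
 = 9.24
Net = 9.24 - 7 = 2.24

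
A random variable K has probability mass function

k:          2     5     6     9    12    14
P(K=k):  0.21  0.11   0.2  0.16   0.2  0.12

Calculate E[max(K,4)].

E[max(K,4)] = Σ max(k,4)·P(K=k)
 = 4·0.21 + 5·0.11 + 6·0.2 + 9·0.16 + 12·0.2 + 14·0.12
 = 0.84 + 0.55 + 1.2 + 1.44 + 2.4 + 1.68
 = 8.11

8.11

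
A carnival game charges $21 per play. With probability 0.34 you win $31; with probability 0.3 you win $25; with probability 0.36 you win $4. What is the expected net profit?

-1.52

E[payout] = 31·0.34 + 25·0.3 + 4·0.36
 = 10.54 + 7.5 + 1.44
 = 19.48
Net = 19.48 - 21 = -1.52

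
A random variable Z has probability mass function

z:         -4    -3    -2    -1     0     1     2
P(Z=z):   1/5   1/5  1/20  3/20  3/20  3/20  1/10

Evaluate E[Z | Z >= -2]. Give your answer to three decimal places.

P(Z >= -2) = 1/20 + 3/20 + 3/20 + 3/20 + 1/10 = 3/5.
E[Z | Z >= -2] = [(-2)·1/20 + (-1)·3/20 + 0·3/20 + 1·3/20 + 2·1/10] / (3/5)
 = 1/10 / (3/5)
 = 1/6

0.167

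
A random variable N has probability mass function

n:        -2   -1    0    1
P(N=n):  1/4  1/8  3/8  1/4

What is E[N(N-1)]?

1.75

E[N(N-1)] = Σ n(n-1)·P(N=n)
 = 6·1/4 + 2·1/8 + 0·3/8 + 0·1/4
 = 3/2 + 1/4 + 0 + 0
 = 7/4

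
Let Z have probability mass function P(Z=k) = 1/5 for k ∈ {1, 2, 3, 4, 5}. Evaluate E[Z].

3

E[Z] = Σ z·P(Z=z)
 = 1·1/5 + 2·1/5 + 3·1/5 + 4·1/5 + 5·1/5
 = 1/5 + 2/5 + 3/5 + 4/5 + 1
 = 3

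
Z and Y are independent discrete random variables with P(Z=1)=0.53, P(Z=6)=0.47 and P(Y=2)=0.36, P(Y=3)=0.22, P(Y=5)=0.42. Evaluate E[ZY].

E[ZY] = Σ_z Σ_y zy · P(Z=z)P(Y=y)
 = 2·0.1908 + 3·0.1166 + 5·0.2226 + 12·0.1692 + 18·0.1034 + 30·0.1974
 = 0.3816 + 0.3498 + 1.113 + 2.0304 + 1.8612 + 5.922
 = 11.658

11.658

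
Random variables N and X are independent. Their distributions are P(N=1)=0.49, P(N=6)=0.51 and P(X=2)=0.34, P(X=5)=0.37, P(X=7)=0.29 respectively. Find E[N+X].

E[N+X] = Σ_n Σ_x (n+x) · P(N=n)P(X=x)
 = 3·0.1666 + 6·0.1813 + 8·0.1421 + 8·0.1734 + 11·0.1887 + 13·0.1479
 = 0.4998 + 1.0878 + 1.1368 + 1.3872 + 2.0757 + 1.9227
 = 8.11

8.11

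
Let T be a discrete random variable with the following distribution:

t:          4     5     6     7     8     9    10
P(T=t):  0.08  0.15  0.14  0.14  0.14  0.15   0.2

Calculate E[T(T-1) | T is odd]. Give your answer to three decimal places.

44.727

P(T is odd) = 0.15 + 0.14 + 0.15 = 0.44.
E[T(T-1) | T is odd] = [20·0.15 + 42·0.14 + 72·0.15] / 0.44
 = 19.68 / 0.44
 = 492/11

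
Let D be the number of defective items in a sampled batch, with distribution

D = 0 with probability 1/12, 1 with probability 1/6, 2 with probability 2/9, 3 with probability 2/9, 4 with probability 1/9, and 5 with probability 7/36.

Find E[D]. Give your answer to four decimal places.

2.6944

E[D] = Σ d·P(D=d)
 = 0·1/12 + 1·1/6 + 2·2/9 + 3·2/9 + 4·1/9 + 5·7/36
 = 0 + 1/6 + 4/9 + 2/3 + 4/9 + 35/36
 = 97/36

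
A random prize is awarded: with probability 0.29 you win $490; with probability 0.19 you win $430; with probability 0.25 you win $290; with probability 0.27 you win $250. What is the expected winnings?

E[payout] = 490·0.29 + 430·0.19 + 290·0.25 + 250·0.27
 = 142.1 + 81.7 + 72.5 + 67.5
 = 363.8

363.8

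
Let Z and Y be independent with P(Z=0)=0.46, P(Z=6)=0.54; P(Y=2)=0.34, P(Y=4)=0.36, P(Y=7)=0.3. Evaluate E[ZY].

13.6728

E[ZY] = Σ_z Σ_y zy · P(Z=z)P(Y=y)
 = 0·0.1564 + 0·0.1656 + 0·0.138 + 12·0.1836 + 24·0.1944 + 42·0.162
 = 0 + 0 + 0 + 2.2032 + 4.6656 + 6.804
 = 13.6728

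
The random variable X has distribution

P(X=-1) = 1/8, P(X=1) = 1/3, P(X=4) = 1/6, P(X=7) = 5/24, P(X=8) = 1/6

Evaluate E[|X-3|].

E[|X-3|] = Σ |x-3|·P(X=x)
 = 4·1/8 + 2·1/3 + 1·1/6 + 4·5/24 + 5·1/6
 = 1/2 + 2/3 + 1/6 + 5/6 + 5/6
 = 3

3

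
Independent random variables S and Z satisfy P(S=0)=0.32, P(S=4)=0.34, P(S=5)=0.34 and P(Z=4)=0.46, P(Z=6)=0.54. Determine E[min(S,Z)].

E[min(S,Z)] = Σ_s Σ_z min(s,z) · P(S=s)P(Z=z)
 = 0·0.1472 + 0·0.1728 + 4·0.1564 + 4·0.1836 + 4·0.1564 + 5·0.1836
 = 0 + 0 + 0.6256 + 0.7344 + 0.6256 + 0.918
 = 2.9036

2.9036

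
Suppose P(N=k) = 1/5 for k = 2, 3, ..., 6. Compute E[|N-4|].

1.2

E[|N-4|] = Σ |n-4|·P(N=n)
 = 2·1/5 + 1·1/5 + 0·1/5 + 1·1/5 + 2·1/5
 = 2/5 + 1/5 + 0 + 1/5 + 2/5
 = 6/5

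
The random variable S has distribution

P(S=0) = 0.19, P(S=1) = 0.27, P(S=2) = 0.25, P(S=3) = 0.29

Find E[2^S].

4.05

E[2^S] = Σ 2^s·P(S=s)
 = 1·0.19 + 2·0.27 + 4·0.25 + 8·0.29
 = 0.19 + 0.54 + 1 + 2.32
 = 4.05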